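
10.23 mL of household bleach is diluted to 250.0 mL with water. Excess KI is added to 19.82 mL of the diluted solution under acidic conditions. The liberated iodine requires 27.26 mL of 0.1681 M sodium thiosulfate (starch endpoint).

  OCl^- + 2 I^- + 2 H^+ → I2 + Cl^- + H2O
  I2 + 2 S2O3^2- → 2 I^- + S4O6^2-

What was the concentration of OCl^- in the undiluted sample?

n(S2O3^2-) = 0.02726 × 0.1681 = 4.582 × 10^-3 mol
n(I2) = n(S2O3^2-)/2 = 2.291 × 10^-3 mol
n(OCl^-) in the aliquot = 2.291 × 10^-3 mol (1:1 ratio)
[OCl^-]_dilute = 2.291 × 10^-3 / 0.01982 = 0.1156 mol/L
[OCl^-]_original = 0.1156 × 250.0/10.23 = 2.825 mol/L

2.825 M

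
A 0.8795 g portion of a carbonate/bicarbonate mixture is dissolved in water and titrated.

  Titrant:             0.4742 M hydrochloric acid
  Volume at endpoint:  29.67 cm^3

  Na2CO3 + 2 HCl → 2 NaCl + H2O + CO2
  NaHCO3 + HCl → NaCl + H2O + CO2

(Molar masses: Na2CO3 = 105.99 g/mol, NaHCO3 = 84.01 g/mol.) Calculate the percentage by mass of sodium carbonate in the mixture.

n(HCl) = 0.02967 × 0.4742 = 0.01407 mol
Let x = n(Na2CO3), y = n(NaHCO3).
Titrant: 2x + 1y = 0.01407;  mass: 105.99x + 84.01y = 0.8795
Solving, x = 4.876 × 10^-3 mol, y = 4.317 × 10^-3 mol
mass of Na2CO3 = 4.876 × 10^-3 × 105.99 = 0.5168 g
% Na2CO3 = 0.5168 / 0.8795 × 100 = 58.77 %

58.77 %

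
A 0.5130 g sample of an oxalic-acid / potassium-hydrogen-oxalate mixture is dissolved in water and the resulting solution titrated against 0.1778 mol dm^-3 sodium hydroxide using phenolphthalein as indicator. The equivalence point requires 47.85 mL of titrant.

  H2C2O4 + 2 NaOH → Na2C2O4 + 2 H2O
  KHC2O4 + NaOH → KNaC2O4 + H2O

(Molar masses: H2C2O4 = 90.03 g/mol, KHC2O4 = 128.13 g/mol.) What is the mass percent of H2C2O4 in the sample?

n(NaOH) = 0.04785 × 0.1778 = 8.508 × 10^-3 mol
Let x = n(H2C2O4), y = n(KHC2O4).
Titrant: 2x + 1y = 8.508 × 10^-3;  mass: 90.03x + 128.13y = 0.5130
Solving, x = 3.472 × 10^-3 mol, y = 1.564 × 10^-3 mol
mass of H2C2O4 = 3.472 × 10^-3 × 90.03 = 0.3126 g
% H2C2O4 = 0.3126 / 0.5130 × 100 = 60.93 %

60.93 %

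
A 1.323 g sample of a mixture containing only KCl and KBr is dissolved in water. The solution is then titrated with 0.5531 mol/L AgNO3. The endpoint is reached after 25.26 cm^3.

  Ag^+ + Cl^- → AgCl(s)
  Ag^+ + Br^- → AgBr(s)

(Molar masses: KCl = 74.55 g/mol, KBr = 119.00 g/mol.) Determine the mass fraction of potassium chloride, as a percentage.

43.05 %

n(AgNO3) = 0.02526 × 0.5531 = 0.01397 mol
Let x = n(KCl), y = n(KBr).
Titrant: 1x + 1y = 0.01397;  mass: 74.55x + 119.00y = 1.323
Solving, x = 7.640 × 10^-3 mol, y = 6.332 × 10^-3 mol
mass of KCl = 7.640 × 10^-3 × 74.55 = 0.5695 g
% KCl = 0.5695 / 1.323 × 100 = 43.05 %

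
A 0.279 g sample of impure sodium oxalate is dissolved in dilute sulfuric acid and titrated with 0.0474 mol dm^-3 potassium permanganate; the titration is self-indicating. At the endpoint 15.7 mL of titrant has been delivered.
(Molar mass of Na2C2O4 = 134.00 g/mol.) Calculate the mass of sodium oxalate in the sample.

0.249 g

2 MnO4^- + 5 C2O4^2- + 16 H^+ → 2 Mn^2+ + 10 CO2 + 8 H2O
n(KMnO4) = 0.0157 L × 0.0474 mol/L = 7.44 × 10^-4 mol
From the 5:2 ratio, n(Na2C2O4) = 5/2 × 7.44 × 10^-4 = 1.86 × 10^-3 mol
mass of Na2C2O4 = 1.86 × 10^-3 × 134.00 g/mol = 0.249 g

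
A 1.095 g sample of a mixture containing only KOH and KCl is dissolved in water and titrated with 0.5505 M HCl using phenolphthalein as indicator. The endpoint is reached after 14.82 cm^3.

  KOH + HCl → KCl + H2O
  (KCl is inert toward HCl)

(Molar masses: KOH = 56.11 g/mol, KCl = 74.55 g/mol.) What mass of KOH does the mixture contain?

n(HCl) = 0.01482 × 0.5505 = 8.158 × 10^-3 mol
Let x = n(KOH), y = n(KCl).
Titrant: 1x = 8.158 × 10^-3;  mass: 56.11x + 74.55y = 1.095
Solving, x = 8.158 × 10^-3 mol, y = 8.548 × 10^-3 mol
mass of KOH = 8.158 × 10^-3 × 56.11 = 0.4578 g

0.4578 g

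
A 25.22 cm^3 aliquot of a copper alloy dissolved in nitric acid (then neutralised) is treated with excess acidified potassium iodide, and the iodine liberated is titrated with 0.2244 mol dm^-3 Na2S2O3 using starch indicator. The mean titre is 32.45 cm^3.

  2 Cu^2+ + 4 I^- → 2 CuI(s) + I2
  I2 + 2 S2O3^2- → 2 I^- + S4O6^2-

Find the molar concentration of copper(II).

0.2887 mol/L

n(S2O3^2-) = 0.03245 × 0.2244 = 7.282 × 10^-3 mol
n(I2) = n(S2O3^2-)/2 = 3.641 × 10^-3 mol
From the 2:1 ratio, n(Cu2+) in the aliquot = 2/1 × 3.641 × 10^-3 = 7.282 × 10^-3 mol
[Cu2+] = 7.282 × 10^-3 / 0.02522 = 0.2887 mol/L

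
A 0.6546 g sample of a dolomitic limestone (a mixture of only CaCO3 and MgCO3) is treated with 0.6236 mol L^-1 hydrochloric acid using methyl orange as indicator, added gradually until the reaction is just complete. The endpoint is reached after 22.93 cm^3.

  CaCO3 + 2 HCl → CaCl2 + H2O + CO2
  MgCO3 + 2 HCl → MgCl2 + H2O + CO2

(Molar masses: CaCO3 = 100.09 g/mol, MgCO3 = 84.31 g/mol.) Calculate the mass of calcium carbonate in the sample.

0.3287 g

n(HCl) = 0.02293 × 0.6236 = 0.01430 mol
Let x = n(CaCO3), y = n(MgCO3).
Titrant: 2x + 2y = 0.01430;  mass: 100.09x + 84.31y = 0.6546
Solving, x = 3.284 × 10^-3 mol, y = 3.866 × 10^-3 mol
mass of CaCO3 = 3.284 × 10^-3 × 100.09 = 0.3287 g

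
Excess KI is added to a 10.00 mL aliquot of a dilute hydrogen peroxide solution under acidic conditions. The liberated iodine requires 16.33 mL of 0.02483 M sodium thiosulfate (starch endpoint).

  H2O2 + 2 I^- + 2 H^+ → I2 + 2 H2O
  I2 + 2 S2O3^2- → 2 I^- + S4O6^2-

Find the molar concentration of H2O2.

n(S2O3^2-) = 0.01633 × 0.02483 = 4.055 × 10^-4 mol
n(I2) = n(S2O3^2-)/2 = 2.027 × 10^-4 mol
n(H2O2) in the aliquot = 2.027 × 10^-4 mol (1:1 ratio)
[H2O2] = 2.027 × 10^-4 / 0.01000 = 0.02027 mol/L

0.02027 M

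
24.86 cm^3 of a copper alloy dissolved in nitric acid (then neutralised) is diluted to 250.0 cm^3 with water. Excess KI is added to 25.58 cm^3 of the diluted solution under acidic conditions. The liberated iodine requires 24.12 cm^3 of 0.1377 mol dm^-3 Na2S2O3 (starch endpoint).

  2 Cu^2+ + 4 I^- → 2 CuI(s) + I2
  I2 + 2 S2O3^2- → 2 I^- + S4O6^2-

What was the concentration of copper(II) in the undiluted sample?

n(S2O3^2-) = 0.02412 × 0.1377 = 3.321 × 10^-3 mol
n(I2) = n(S2O3^2-)/2 = 1.661 × 10^-3 mol
From the 2:1 ratio, n(Cu2+) in the aliquot = 2/1 × 1.661 × 10^-3 = 3.321 × 10^-3 mol
[Cu2+]_dilute = 3.321 × 10^-3 / 0.02558 = 0.1298 mol/L
[Cu2+]_original = 0.1298 × 250.0/24.86 = 1.306 mol/L

1.306 mol/L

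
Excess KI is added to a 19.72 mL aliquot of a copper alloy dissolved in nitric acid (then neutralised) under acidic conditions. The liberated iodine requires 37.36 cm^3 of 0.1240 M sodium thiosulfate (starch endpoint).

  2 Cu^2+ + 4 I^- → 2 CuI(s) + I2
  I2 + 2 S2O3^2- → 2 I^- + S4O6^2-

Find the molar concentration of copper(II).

n(S2O3^2-) = 0.03736 × 0.1240 = 4.633 × 10^-3 mol
n(I2) = n(S2O3^2-)/2 = 2.316 × 10^-3 mol
From the 2:1 ratio, n(Cu2+) in the aliquot = 2/1 × 2.316 × 10^-3 = 4.633 × 10^-3 mol
[Cu2+] = 4.633 × 10^-3 / 0.01972 = 0.2349 mol/L

0.2349 M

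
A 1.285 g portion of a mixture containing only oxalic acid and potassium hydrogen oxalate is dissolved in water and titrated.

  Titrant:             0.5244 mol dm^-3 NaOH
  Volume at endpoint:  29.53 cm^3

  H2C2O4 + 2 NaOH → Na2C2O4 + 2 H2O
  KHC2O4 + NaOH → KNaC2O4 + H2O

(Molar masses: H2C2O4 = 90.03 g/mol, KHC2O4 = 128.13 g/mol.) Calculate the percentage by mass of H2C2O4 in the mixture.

29.47 %

n(NaOH) = 0.02953 × 0.5244 = 0.01549 mol
Let x = n(H2C2O4), y = n(KHC2O4).
Titrant: 2x + 1y = 0.01549;  mass: 90.03x + 128.13y = 1.285
Solving, x = 4.206 × 10^-3 mol, y = 7.074 × 10^-3 mol
mass of H2C2O4 = 4.206 × 10^-3 × 90.03 = 0.3787 g
% H2C2O4 = 0.3787 / 1.285 × 100 = 29.47 %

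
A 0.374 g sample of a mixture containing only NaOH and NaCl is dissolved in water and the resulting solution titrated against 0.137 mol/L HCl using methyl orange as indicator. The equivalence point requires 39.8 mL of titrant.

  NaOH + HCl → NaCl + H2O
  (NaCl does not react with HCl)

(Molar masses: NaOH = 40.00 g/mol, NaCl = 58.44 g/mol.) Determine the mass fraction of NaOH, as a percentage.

58.3 %

n(HCl) = 0.0398 × 0.137 = 5.45 × 10^-3 mol
Let x = n(NaOH), y = n(NaCl).
Titrant: 1x = 5.45 × 10^-3;  mass: 40.00x + 58.44y = 0.374
Solving, x = 5.45 × 10^-3 mol, y = 2.67 × 10^-3 mol
mass of NaOH = 5.45 × 10^-3 × 40.00 = 0.218 g
% NaOH = 0.218 / 0.374 × 100 = 58.3 %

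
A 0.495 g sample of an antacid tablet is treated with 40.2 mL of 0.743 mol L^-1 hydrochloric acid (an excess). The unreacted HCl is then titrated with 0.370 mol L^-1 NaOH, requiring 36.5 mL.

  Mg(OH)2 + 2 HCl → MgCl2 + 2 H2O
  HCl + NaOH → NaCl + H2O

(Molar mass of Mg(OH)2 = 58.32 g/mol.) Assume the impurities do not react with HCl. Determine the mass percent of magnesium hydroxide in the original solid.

n(HCl) added = 0.0402 × 0.743 = 0.0299 mol
n(NaOH) used in back-titration = 0.0365 × 0.370 = 0.0135 mol
n(HCl) left over = 0.0135 mol (1:1 ratio)
n(HCl) consumed by analyte = 0.0299 − 0.0135 = 0.0164 mol
From the 1:2 ratio, n(Mg(OH)2) = 1/2 × 0.0164 = 8.18 × 10^-3 mol
mass of Mg(OH)2 = 8.18 × 10^-3 × 58.32 = 0.477 g
% Mg(OH)2 = 0.477 / 0.495 × 100 = 96.4 %

96.4 %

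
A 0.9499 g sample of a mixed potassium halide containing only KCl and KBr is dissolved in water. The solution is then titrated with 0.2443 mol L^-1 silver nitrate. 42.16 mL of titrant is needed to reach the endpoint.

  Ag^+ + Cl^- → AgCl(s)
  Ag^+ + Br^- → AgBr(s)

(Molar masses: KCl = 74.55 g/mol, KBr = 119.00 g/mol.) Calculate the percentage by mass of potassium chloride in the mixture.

48.69 %

n(AgNO3) = 0.04216 × 0.2443 = 0.01030 mol
Let x = n(KCl), y = n(KBr).
Titrant: 1x + 1y = 0.01030;  mass: 74.55x + 119.00y = 0.9499
Solving, x = 6.204 × 10^-3 mol, y = 4.096 × 10^-3 mol
mass of KCl = 6.204 × 10^-3 × 74.55 = 0.4625 g
% KCl = 0.4625 / 0.9499 × 100 = 48.69 %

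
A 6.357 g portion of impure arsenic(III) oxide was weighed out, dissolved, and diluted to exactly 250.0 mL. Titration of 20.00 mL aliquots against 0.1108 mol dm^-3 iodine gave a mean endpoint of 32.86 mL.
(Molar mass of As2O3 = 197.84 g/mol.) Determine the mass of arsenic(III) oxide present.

As2O3 + 2 I2 + 2 H2O → As2O5 + 4 HI
n(I2) per titration = 0.03286 × 0.1108 = 3.641 × 10^-3 mol
From the 1:2 ratio, n(As2O3) in each aliquot = 1/2 × 3.641 × 10^-3 = 1.820 × 10^-3 mol
n(As2O3) in the whole flask = 1.820 × 10^-3 × 250.0/20.00 = 0.02276 mol
mass of As2O3 = 0.02276 × 197.84 = 4.502 g

4.502 g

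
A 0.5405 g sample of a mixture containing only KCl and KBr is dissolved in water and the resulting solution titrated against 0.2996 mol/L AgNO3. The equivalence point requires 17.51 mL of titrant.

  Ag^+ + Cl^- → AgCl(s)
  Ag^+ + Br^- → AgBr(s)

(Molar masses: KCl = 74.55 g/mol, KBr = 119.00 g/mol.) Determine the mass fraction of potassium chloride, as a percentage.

25.99 %

n(AgNO3) = 0.01751 × 0.2996 = 5.246 × 10^-3 mol
Let x = n(KCl), y = n(KBr).
Titrant: 1x + 1y = 5.246 × 10^-3;  mass: 74.55x + 119.00y = 0.5405
Solving, x = 1.885 × 10^-3 mol, y = 3.361 × 10^-3 mol
mass of KCl = 1.885 × 10^-3 × 74.55 = 0.1405 g
% KCl = 0.1405 / 0.5405 × 100 = 25.99 %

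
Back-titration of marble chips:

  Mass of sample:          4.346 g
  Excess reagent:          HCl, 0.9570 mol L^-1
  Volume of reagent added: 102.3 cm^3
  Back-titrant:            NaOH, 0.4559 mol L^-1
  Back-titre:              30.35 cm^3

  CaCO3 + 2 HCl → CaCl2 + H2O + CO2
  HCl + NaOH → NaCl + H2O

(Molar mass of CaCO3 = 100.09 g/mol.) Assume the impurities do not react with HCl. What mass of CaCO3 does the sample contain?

n(HCl) added = 0.1023 × 0.9570 = 0.09790 mol
n(NaOH) used in back-titration = 0.03035 × 0.4559 = 0.01384 mol
n(HCl) left over = 0.01384 mol (1:1 ratio)
n(HCl) consumed by analyte = 0.09790 − 0.01384 = 0.08406 mol
From the 1:2 ratio, n(CaCO3) = 1/2 × 0.08406 = 0.04203 mol
mass of CaCO3 = 0.04203 × 100.09 = 4.207 g

4.207 g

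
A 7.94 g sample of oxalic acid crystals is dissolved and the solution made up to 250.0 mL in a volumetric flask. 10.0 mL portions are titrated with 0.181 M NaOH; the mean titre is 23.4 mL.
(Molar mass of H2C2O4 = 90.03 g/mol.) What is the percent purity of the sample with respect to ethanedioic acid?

H2C2O4 + 2 NaOH → Na2C2O4 + 2 H2O
n(NaOH) per titration = 0.0234 × 0.181 = 4.24 × 10^-3 mol
From the 1:2 ratio, n(H2C2O4) in each aliquot = 1/2 × 4.24 × 10^-3 = 2.12 × 10^-3 mol
n(H2C2O4) in the whole flask = 2.12 × 10^-3 × 250.0/10.0 = 0.0529 mol
mass of H2C2O4 = 0.0529 × 90.03 = 4.77 g
% H2C2O4 = 4.77 / 7.94 × 100 = 60.0 %

60.0 %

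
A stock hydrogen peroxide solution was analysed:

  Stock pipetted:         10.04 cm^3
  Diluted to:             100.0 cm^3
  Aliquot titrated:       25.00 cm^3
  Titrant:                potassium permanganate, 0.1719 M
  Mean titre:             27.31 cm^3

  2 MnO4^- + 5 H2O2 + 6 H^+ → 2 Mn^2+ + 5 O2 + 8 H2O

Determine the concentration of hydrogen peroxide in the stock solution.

n(KMnO4) = 0.02731 × 0.1719 = 4.695 × 10^-3 mol
From the 5:2 ratio, n(H2O2) in the aliquot = 5/2 × 4.695 × 10^-3 = 0.01174 mol
[H2O2]_dilute = 0.01174 / 0.02500 = 0.4695 mol/L
Dilution factor = 100.0 / 10.04 = 9.960
[H2O2]_stock = 0.4695 × 9.960 = 4.676 mol/L

4.676 M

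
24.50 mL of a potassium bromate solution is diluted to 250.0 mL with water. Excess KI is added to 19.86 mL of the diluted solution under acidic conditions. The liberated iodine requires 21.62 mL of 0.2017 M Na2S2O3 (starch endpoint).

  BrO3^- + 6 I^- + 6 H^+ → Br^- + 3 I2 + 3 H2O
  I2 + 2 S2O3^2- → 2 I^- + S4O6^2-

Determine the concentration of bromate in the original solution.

n(S2O3^2-) = 0.02162 × 0.2017 = 4.361 × 10^-3 mol
n(I2) = n(S2O3^2-)/2 = 2.180 × 10^-3 mol
From the 1:3 ratio, n(BrO3^-) in the aliquot = 1/3 × 2.180 × 10^-3 = 7.268 × 10^-4 mol
[BrO3^-]_dilute = 7.268 × 10^-4 / 0.01986 = 0.03660 mol/L
[BrO3^-]_original = 0.03660 × 250.0/24.50 = 0.3734 mol/L

0.3734 M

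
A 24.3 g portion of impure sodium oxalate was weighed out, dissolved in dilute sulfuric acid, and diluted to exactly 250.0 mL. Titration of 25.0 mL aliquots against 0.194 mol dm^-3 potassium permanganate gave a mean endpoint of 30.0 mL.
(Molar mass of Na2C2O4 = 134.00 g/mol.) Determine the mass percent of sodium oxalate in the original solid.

80.2 %

2 MnO4^- + 5 C2O4^2- + 16 H^+ → 2 Mn^2+ + 10 CO2 + 8 H2O
n(KMnO4) per titration = 0.0300 × 0.194 = 5.82 × 10^-3 mol
From the 5:2 ratio, n(Na2C2O4) in each aliquot = 5/2 × 5.82 × 10^-3 = 0.0146 mol
n(Na2C2O4) in the whole flask = 0.0146 × 250.0/25.0 = 0.146 mol
mass of Na2C2O4 = 0.146 × 134.00 = 19.5 g
% Na2C2O4 = 19.5 / 24.3 × 100 = 80.2 %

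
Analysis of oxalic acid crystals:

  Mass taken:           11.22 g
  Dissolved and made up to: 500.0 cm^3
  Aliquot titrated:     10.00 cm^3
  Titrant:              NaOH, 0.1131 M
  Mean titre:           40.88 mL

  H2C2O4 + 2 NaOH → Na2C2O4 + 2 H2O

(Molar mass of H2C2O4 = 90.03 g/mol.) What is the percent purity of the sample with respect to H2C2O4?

92.75 %

n(NaOH) per titration = 0.04088 × 0.1131 = 4.624 × 10^-3 mol
From the 1:2 ratio, n(H2C2O4) in each aliquot = 1/2 × 4.624 × 10^-3 = 2.312 × 10^-3 mol
n(H2C2O4) in the whole flask = 2.312 × 10^-3 × 500.0/10.00 = 0.1156 mol
mass of H2C2O4 = 0.1156 × 90.03 = 10.41 g
% H2C2O4 = 10.41 / 11.22 × 100 = 92.75 %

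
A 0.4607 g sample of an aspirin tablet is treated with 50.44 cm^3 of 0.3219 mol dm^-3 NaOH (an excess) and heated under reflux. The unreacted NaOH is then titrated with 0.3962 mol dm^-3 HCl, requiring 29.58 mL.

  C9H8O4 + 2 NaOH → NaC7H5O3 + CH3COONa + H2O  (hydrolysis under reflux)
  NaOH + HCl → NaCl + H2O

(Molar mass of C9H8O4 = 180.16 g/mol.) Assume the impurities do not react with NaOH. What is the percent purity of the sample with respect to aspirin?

88.32 %

n(NaOH) added = 0.05044 × 0.3219 = 0.01624 mol
n(HCl) used in back-titration = 0.02958 × 0.3962 = 0.01172 mol
n(NaOH) left over = 0.01172 mol (1:1 ratio)
n(NaOH) consumed by analyte = 0.01624 − 0.01172 = 4.517 × 10^-3 mol
From the 1:2 ratio, n(C9H8O4) = 1/2 × 4.517 × 10^-3 = 2.259 × 10^-3 mol
mass of C9H8O4 = 2.259 × 10^-3 × 180.16 = 0.4069 g
% C9H8O4 = 0.4069 / 0.4607 × 100 = 88.32 %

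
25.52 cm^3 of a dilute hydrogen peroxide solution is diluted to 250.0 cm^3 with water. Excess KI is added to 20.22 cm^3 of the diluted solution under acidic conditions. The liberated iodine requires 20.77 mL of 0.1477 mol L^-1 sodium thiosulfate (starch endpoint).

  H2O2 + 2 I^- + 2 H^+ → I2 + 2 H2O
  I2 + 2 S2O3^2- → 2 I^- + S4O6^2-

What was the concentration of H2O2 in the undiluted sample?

0.7431 mol/L

n(S2O3^2-) = 0.02077 × 0.1477 = 3.068 × 10^-3 mol
n(I2) = n(S2O3^2-)/2 = 1.534 × 10^-3 mol
n(H2O2) in the aliquot = 1.534 × 10^-3 mol (1:1 ratio)
[H2O2]_dilute = 1.534 × 10^-3 / 0.02022 = 0.07586 mol/L
[H2O2]_original = 0.07586 × 250.0/25.52 = 0.7431 mol/L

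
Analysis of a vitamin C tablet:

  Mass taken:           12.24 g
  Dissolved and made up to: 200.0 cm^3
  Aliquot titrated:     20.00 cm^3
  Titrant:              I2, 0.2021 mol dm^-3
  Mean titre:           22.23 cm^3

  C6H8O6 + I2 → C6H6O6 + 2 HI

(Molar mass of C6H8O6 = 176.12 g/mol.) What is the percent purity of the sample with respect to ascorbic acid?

64.64 %

n(I2) per titration = 0.02223 × 0.2021 = 4.493 × 10^-3 mol
n(C6H8O6) in each aliquot = 4.493 × 10^-3 mol (1:1 ratio)
n(C6H8O6) in the whole flask = 4.493 × 10^-3 × 200.0/20.00 = 0.04493 mol
mass of C6H8O6 = 0.04493 × 176.12 = 7.913 g
% C6H8O6 = 7.913 / 12.24 × 100 = 64.64 %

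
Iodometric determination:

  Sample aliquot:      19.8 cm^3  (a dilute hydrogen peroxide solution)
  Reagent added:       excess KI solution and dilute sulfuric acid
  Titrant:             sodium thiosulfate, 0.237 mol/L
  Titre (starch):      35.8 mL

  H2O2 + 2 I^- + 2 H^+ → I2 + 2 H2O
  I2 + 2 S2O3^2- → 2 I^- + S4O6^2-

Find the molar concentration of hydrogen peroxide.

0.214 mol/L

n(S2O3^2-) = 0.0358 × 0.237 = 8.48 × 10^-3 mol
n(I2) = n(S2O3^2-)/2 = 4.24 × 10^-3 mol
n(H2O2) in the aliquot = 4.24 × 10^-3 mol (1:1 ratio)
[H2O2] = 4.24 × 10^-3 / 0.0198 = 0.214 mol/L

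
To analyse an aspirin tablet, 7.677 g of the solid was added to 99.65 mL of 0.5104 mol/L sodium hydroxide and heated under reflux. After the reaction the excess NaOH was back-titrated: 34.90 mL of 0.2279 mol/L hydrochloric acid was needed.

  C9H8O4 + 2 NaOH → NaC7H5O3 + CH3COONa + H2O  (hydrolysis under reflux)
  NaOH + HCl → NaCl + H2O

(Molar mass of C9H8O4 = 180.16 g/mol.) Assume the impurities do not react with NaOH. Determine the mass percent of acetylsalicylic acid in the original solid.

50.35 %

n(NaOH) added = 0.09965 × 0.5104 = 0.05086 mol
n(HCl) used in back-titration = 0.03490 × 0.2279 = 7.954 × 10^-3 mol
n(NaOH) left over = 7.954 × 10^-3 mol (1:1 ratio)
n(NaOH) consumed by analyte = 0.05086 − 7.954 × 10^-3 = 0.04291 mol
From the 1:2 ratio, n(C9H8O4) = 1/2 × 0.04291 = 0.02145 mol
mass of C9H8O4 = 0.02145 × 180.16 = 3.865 g
% C9H8O4 = 3.865 / 7.677 × 100 = 50.35 %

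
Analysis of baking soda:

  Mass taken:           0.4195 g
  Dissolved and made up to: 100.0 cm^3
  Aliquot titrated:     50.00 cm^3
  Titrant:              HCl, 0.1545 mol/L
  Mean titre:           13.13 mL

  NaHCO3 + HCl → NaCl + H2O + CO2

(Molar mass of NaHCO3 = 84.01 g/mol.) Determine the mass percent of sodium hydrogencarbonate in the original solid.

n(HCl) per titration = 0.01313 × 0.1545 = 2.029 × 10^-3 mol
n(NaHCO3) in each aliquot = 2.029 × 10^-3 mol (1:1 ratio)
n(NaHCO3) in the whole flask = 2.029 × 10^-3 × 100.0/50.00 = 4.057 × 10^-3 mol
mass of NaHCO3 = 4.057 × 10^-3 × 84.01 = 0.3408 g
% NaHCO3 = 0.3408 / 0.4195 × 100 = 81.25 %

81.25 %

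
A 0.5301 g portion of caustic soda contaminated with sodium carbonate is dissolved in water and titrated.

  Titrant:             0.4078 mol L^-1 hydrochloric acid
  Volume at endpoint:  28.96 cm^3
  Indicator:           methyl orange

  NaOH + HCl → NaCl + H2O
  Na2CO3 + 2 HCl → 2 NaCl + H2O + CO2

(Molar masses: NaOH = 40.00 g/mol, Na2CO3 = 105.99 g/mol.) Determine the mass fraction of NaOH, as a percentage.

n(HCl) = 0.02896 × 0.4078 = 0.01181 mol
Let x = n(NaOH), y = n(Na2CO3).
Titrant: 1x + 2y = 0.01181;  mass: 40.00x + 105.99y = 0.5301
Solving, x = 7.369 × 10^-3 mol, y = 2.220 × 10^-3 mol
mass of NaOH = 7.369 × 10^-3 × 40.00 = 0.2948 g
% NaOH = 0.2948 / 0.5301 × 100 = 55.61 %

55.61 %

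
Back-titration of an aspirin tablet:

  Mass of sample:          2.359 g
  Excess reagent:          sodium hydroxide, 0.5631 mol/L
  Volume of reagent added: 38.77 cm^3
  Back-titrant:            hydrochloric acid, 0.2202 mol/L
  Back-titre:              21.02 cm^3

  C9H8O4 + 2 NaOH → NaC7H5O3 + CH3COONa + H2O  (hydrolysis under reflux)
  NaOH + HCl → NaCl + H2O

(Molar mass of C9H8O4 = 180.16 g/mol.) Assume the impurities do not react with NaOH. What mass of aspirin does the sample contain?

1.550 g

n(NaOH) added = 0.03877 × 0.5631 = 0.02183 mol
n(HCl) used in back-titration = 0.02102 × 0.2202 = 4.629 × 10^-3 mol
n(NaOH) left over = 4.629 × 10^-3 mol (1:1 ratio)
n(NaOH) consumed by analyte = 0.02183 − 4.629 × 10^-3 = 0.01720 mol
From the 1:2 ratio, n(C9H8O4) = 1/2 × 0.01720 = 8.601 × 10^-3 mol
mass of C9H8O4 = 8.601 × 10^-3 × 180.16 = 1.550 g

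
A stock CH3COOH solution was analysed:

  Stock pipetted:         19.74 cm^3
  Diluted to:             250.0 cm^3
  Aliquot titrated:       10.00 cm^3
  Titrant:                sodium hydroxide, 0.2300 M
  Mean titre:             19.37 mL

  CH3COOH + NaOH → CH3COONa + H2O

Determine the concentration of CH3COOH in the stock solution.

n(NaOH) = 0.01937 × 0.2300 = 4.455 × 10^-3 mol
n(CH3COOH) in the aliquot = 4.455 × 10^-3 mol (1:1 ratio)
[CH3COOH]_dilute = 4.455 × 10^-3 / 0.01000 = 0.4455 mol/L
Dilution factor = 250.0 / 19.74 = 12.66
[CH3COOH]_stock = 0.4455 × 12.66 = 5.642 mol/L

5.642 M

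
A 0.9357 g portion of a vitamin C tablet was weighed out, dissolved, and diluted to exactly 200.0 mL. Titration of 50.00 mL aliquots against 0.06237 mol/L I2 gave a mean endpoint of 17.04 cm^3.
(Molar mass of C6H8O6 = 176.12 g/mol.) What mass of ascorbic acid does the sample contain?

0.7487 g

C6H8O6 + I2 → C6H6O6 + 2 HI
n(I2) per titration = 0.01704 × 0.06237 = 1.063 × 10^-3 mol
n(C6H8O6) in each aliquot = 1.063 × 10^-3 mol (1:1 ratio)
n(C6H8O6) in the whole flask = 1.063 × 10^-3 × 200.0/50.00 = 4.251 × 10^-3 mol
mass of C6H8O6 = 4.251 × 10^-3 × 176.12 = 0.7487 g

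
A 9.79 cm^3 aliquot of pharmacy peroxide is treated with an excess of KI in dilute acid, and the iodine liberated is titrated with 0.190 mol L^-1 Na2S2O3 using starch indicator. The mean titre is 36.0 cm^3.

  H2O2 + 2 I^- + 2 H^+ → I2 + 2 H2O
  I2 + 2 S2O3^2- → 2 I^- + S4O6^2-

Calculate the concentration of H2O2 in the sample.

n(S2O3^2-) = 0.0360 × 0.190 = 6.84 × 10^-3 mol
n(I2) = n(S2O3^2-)/2 = 3.42 × 10^-3 mol
n(H2O2) in the aliquot = 3.42 × 10^-3 mol (1:1 ratio)
[H2O2] = 3.42 × 10^-3 / 0.00979 = 0.349 mol/L

0.349 mol/L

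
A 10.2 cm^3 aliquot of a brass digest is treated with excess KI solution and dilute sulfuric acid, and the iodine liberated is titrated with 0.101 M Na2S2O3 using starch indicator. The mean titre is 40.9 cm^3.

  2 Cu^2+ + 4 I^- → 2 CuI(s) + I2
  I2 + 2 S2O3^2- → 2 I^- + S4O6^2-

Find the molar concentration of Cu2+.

0.405 M

n(S2O3^2-) = 0.0409 × 0.101 = 4.13 × 10^-3 mol
n(I2) = n(S2O3^2-)/2 = 2.07 × 10^-3 mol
From the 2:1 ratio, n(Cu2+) in the aliquot = 2/1 × 2.07 × 10^-3 = 4.13 × 10^-3 mol
[Cu2+] = 4.13 × 10^-3 / 0.0102 = 0.405 mol/L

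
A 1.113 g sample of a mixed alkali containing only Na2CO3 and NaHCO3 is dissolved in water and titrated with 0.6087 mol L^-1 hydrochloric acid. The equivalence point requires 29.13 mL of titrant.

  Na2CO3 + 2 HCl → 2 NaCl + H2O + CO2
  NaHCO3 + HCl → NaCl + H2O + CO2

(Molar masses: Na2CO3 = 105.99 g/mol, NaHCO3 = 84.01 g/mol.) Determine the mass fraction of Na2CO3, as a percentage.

57.82 %

n(HCl) = 0.02913 × 0.6087 = 0.01773 mol
Let x = n(Na2CO3), y = n(NaHCO3).
Titrant: 2x + 1y = 0.01773;  mass: 105.99x + 84.01y = 1.113
Solving, x = 6.072 × 10^-3 mol, y = 5.588 × 10^-3 mol
mass of Na2CO3 = 6.072 × 10^-3 × 105.99 = 0.6435 g
% Na2CO3 = 0.6435 / 1.113 × 100 = 57.82 %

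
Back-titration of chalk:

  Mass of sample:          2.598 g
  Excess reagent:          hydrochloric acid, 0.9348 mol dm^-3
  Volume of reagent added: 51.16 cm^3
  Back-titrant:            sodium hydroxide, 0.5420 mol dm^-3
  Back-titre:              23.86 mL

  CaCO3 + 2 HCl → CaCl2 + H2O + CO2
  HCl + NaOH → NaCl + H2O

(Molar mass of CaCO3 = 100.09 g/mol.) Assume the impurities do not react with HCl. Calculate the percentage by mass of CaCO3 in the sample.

67.21 %

n(HCl) added = 0.05116 × 0.9348 = 0.04782 mol
n(NaOH) used in back-titration = 0.02386 × 0.5420 = 0.01293 mol
n(HCl) left over = 0.01293 mol (1:1 ratio)
n(HCl) consumed by analyte = 0.04782 − 0.01293 = 0.03489 mol
From the 1:2 ratio, n(CaCO3) = 1/2 × 0.03489 = 0.01745 mol
mass of CaCO3 = 0.01745 × 100.09 = 1.746 g
% CaCO3 = 1.746 / 2.598 × 100 = 67.21 %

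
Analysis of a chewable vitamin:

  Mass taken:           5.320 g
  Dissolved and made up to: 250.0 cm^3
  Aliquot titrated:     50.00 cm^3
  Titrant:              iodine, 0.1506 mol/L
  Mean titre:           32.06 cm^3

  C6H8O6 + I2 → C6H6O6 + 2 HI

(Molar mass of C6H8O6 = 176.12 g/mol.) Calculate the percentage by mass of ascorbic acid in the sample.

79.92 %

n(I2) per titration = 0.03206 × 0.1506 = 4.828 × 10^-3 mol
n(C6H8O6) in each aliquot = 4.828 × 10^-3 mol (1:1 ratio)
n(C6H8O6) in the whole flask = 4.828 × 10^-3 × 250.0/50.00 = 0.02414 mol
mass of C6H8O6 = 0.02414 × 176.12 = 4.252 g
% C6H8O6 = 4.252 / 5.320 × 100 = 79.92 %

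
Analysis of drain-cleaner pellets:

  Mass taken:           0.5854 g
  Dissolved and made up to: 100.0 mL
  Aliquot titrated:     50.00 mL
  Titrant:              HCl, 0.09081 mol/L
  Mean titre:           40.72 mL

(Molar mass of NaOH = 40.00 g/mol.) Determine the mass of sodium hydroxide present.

0.2958 g

NaOH + HCl → NaCl + H2O
n(HCl) per titration = 0.04072 × 0.09081 = 3.698 × 10^-3 mol
n(NaOH) in each aliquot = 3.698 × 10^-3 mol (1:1 ratio)
n(NaOH) in the whole flask = 3.698 × 10^-3 × 100.0/50.00 = 7.396 × 10^-3 mol
mass of NaOH = 7.396 × 10^-3 × 40.00 = 0.2958 g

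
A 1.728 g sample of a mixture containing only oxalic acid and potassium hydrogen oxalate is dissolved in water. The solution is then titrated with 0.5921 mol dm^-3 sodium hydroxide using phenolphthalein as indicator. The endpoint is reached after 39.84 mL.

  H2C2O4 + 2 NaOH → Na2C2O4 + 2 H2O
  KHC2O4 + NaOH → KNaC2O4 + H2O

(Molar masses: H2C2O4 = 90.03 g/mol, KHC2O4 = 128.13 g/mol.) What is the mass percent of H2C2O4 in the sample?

40.57 %

n(NaOH) = 0.03984 × 0.5921 = 0.02359 mol
Let x = n(H2C2O4), y = n(KHC2O4).
Titrant: 2x + 1y = 0.02359;  mass: 90.03x + 128.13y = 1.728
Solving, x = 7.787 × 10^-3 mol, y = 8.015 × 10^-3 mol
mass of H2C2O4 = 7.787 × 10^-3 × 90.03 = 0.7011 g
% H2C2O4 = 0.7011 / 1.728 × 100 = 40.57 %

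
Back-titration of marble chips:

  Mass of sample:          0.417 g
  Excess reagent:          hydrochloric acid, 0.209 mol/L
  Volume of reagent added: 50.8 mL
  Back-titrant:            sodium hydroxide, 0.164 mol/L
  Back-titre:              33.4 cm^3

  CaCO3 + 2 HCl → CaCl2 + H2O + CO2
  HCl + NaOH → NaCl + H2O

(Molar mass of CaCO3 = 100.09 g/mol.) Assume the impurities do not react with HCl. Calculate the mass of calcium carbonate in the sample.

0.257 g

n(HCl) added = 0.0508 × 0.209 = 0.0106 mol
n(NaOH) used in back-titration = 0.0334 × 0.164 = 5.48 × 10^-3 mol
n(HCl) left over = 5.48 × 10^-3 mol (1:1 ratio)
n(HCl) consumed by analyte = 0.0106 − 5.48 × 10^-3 = 5.14 × 10^-3 mol
From the 1:2 ratio, n(CaCO3) = 1/2 × 5.14 × 10^-3 = 2.57 × 10^-3 mol
mass of CaCO3 = 2.57 × 10^-3 × 100.09 = 0.257 g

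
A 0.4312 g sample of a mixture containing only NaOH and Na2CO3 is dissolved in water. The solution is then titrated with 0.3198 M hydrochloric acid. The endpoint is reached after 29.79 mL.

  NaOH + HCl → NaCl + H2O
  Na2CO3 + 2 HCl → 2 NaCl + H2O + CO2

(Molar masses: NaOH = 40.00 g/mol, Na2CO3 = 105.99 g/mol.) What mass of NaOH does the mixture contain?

n(HCl) = 0.02979 × 0.3198 = 9.527 × 10^-3 mol
Let x = n(NaOH), y = n(Na2CO3).
Titrant: 1x + 2y = 9.527 × 10^-3;  mass: 40.00x + 105.99y = 0.4312
Solving, x = 5.669 × 10^-3 mol, y = 1.929 × 10^-3 mol
mass of NaOH = 5.669 × 10^-3 × 40.00 = 0.2268 g

0.2268 g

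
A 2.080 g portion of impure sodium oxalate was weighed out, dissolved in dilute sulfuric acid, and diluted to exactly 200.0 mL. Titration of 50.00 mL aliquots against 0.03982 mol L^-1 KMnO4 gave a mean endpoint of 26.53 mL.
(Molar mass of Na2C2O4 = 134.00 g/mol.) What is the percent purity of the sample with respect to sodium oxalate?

68.06 %

2 MnO4^- + 5 C2O4^2- + 16 H^+ → 2 Mn^2+ + 10 CO2 + 8 H2O
n(KMnO4) per titration = 0.02653 × 0.03982 = 1.056 × 10^-3 mol
From the 5:2 ratio, n(Na2C2O4) in each aliquot = 5/2 × 1.056 × 10^-3 = 2.641 × 10^-3 mol
n(Na2C2O4) in the whole flask = 2.641 × 10^-3 × 200.0/50.00 = 0.01056 mol
mass of Na2C2O4 = 0.01056 × 134.00 = 1.416 g
% Na2C2O4 = 1.416 / 2.080 × 100 = 68.06 %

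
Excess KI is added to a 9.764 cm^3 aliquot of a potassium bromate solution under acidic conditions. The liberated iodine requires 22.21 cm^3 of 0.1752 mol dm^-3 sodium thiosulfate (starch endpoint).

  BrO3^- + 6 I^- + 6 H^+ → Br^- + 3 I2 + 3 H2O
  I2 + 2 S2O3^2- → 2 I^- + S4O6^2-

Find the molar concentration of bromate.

n(S2O3^2-) = 0.02221 × 0.1752 = 3.891 × 10^-3 mol
n(I2) = n(S2O3^2-)/2 = 1.946 × 10^-3 mol
From the 1:3 ratio, n(BrO3^-) in the aliquot = 1/3 × 1.946 × 10^-3 = 6.485 × 10^-4 mol
[BrO3^-] = 6.485 × 10^-4 / 0.009764 = 0.06642 mol/L

0.06642 mol/L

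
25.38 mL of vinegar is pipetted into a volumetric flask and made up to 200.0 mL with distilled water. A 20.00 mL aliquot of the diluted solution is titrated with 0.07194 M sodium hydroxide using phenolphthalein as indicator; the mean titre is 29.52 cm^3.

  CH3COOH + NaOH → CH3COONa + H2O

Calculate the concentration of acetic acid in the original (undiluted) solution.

0.8367 M

n(NaOH) = 0.02952 × 0.07194 = 2.124 × 10^-3 mol
n(CH3COOH) in the aliquot = 2.124 × 10^-3 mol (1:1 ratio)
[CH3COOH]_dilute = 2.124 × 10^-3 / 0.02000 = 0.1062 mol/L
Dilution factor = 200.0 / 25.38 = 7.880
[CH3COOH]_stock = 0.1062 × 7.880 = 0.8367 mol/L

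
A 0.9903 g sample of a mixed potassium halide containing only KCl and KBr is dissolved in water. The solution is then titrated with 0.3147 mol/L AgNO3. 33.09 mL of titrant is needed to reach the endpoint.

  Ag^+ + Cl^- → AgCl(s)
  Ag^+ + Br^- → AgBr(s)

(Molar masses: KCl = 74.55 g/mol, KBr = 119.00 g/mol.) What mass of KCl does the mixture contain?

n(AgNO3) = 0.03309 × 0.3147 = 0.01041 mol
Let x = n(KCl), y = n(KBr).
Titrant: 1x + 1y = 0.01041;  mass: 74.55x + 119.00y = 0.9903
Solving, x = 5.599 × 10^-3 mol, y = 4.814 × 10^-3 mol
mass of KCl = 5.599 × 10^-3 × 74.55 = 0.4174 g

0.4174 g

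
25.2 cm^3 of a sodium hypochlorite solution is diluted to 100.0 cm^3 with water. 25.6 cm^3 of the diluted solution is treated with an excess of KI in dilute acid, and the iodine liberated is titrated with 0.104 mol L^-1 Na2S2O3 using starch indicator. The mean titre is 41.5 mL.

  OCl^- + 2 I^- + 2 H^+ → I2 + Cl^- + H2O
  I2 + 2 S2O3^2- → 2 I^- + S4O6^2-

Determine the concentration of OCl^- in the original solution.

0.335 mol/L

n(S2O3^2-) = 0.0415 × 0.104 = 4.32 × 10^-3 mol
n(I2) = n(S2O3^2-)/2 = 2.16 × 10^-3 mol
n(OCl^-) in the aliquot = 2.16 × 10^-3 mol (1:1 ratio)
[OCl^-]_dilute = 2.16 × 10^-3 / 0.0256 = 0.0843 mol/L
[OCl^-]_original = 0.0843 × 100.0/25.2 = 0.335 mol/L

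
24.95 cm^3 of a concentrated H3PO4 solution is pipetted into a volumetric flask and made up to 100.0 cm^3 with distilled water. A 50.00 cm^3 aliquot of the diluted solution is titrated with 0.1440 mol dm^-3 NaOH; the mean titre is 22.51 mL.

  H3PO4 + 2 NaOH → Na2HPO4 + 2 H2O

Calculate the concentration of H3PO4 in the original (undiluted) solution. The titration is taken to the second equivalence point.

n(NaOH) = 0.02251 × 0.1440 = 3.241 × 10^-3 mol
From the 1:2 ratio, n(H3PO4) in the aliquot = 1/2 × 3.241 × 10^-3 = 1.621 × 10^-3 mol
[H3PO4]_dilute = 1.621 × 10^-3 / 0.05000 = 0.03241 mol/L
Dilution factor = 100.0 / 24.95 = 4.008
[H3PO4]_stock = 0.03241 × 4.008 = 0.1299 mol/L

0.1299 mol/L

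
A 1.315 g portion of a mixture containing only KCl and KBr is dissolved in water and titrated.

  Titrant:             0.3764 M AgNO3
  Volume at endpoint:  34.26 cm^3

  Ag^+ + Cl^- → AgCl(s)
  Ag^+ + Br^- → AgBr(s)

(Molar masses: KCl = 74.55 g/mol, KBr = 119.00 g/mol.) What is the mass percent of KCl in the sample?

28.00 %

n(AgNO3) = 0.03426 × 0.3764 = 0.01290 mol
Let x = n(KCl), y = n(KBr).
Titrant: 1x + 1y = 0.01290;  mass: 74.55x + 119.00y = 1.315
Solving, x = 4.939 × 10^-3 mol, y = 7.956 × 10^-3 mol
mass of KCl = 4.939 × 10^-3 × 74.55 = 0.3682 g
% KCl = 0.3682 / 1.315 × 100 = 28.00 %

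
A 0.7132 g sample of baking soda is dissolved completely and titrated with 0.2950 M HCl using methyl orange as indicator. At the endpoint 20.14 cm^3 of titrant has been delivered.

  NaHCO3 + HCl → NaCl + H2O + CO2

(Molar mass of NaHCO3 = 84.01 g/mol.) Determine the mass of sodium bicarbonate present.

0.4991 g

n(HCl) = 0.02014 L × 0.2950 mol/L = 5.941 × 10^-3 mol
n(NaHCO3) = 5.941 × 10^-3 mol (1:1 ratio)
mass of NaHCO3 = 5.941 × 10^-3 × 84.01 g/mol = 0.4991 g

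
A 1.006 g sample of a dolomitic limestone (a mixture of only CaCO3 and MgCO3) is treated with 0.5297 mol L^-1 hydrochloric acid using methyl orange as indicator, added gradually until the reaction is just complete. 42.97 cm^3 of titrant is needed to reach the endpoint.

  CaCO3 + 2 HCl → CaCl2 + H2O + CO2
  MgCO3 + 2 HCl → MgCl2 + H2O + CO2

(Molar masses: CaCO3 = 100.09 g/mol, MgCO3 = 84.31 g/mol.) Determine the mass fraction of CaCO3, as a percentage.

29.32 %

n(HCl) = 0.04297 × 0.5297 = 0.02276 mol
Let x = n(CaCO3), y = n(MgCO3).
Titrant: 2x + 2y = 0.02276;  mass: 100.09x + 84.31y = 1.006
Solving, x = 2.947 × 10^-3 mol, y = 8.434 × 10^-3 mol
mass of CaCO3 = 2.947 × 10^-3 × 100.09 = 0.2949 g
% CaCO3 = 0.2949 / 1.006 × 100 = 29.32 %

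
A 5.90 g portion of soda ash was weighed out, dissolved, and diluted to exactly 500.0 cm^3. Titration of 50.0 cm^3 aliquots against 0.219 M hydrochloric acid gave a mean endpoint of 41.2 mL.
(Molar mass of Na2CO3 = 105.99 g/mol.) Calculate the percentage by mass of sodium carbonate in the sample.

Na2CO3 + 2 HCl → 2 NaCl + H2O + CO2
n(HCl) per titration = 0.0412 × 0.219 = 9.02 × 10^-3 mol
From the 1:2 ratio, n(Na2CO3) in each aliquot = 1/2 × 9.02 × 10^-3 = 4.51 × 10^-3 mol
n(Na2CO3) in the whole flask = 4.51 × 10^-3 × 500.0/50.0 = 0.0451 mol
mass of Na2CO3 = 0.0451 × 105.99 = 4.78 g
% Na2CO3 = 4.78 / 5.90 × 100 = 81.0 %

81.0 %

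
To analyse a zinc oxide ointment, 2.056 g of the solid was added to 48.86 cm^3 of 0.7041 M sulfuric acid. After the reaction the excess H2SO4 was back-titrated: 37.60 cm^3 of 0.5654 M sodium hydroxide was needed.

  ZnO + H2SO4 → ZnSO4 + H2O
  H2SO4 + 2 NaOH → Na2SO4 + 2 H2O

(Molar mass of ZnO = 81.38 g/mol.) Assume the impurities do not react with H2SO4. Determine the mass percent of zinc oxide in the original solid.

n(H2SO4) added = 0.04886 × 0.7041 = 0.03440 mol
n(NaOH) used in back-titration = 0.03760 × 0.5654 = 0.02126 mol
From the 1:2 ratio, n(H2SO4) left over = 1/2 × 0.02126 = 0.01063 mol
n(H2SO4) consumed by analyte = 0.03440 − 0.01063 = 0.02377 mol
n(ZnO) = 0.02377 mol (1:1 ratio)
mass of ZnO = 0.02377 × 81.38 = 1.935 g
% ZnO = 1.935 / 2.056 × 100 = 94.10 %

94.10 %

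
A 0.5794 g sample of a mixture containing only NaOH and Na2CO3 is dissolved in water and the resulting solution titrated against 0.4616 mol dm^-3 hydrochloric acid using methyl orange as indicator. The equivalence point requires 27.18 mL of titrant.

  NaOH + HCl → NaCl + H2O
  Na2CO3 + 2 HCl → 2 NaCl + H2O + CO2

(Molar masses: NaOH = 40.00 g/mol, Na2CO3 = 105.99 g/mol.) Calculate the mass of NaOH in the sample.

n(HCl) = 0.02718 × 0.4616 = 0.01255 mol
Let x = n(NaOH), y = n(Na2CO3).
Titrant: 1x + 2y = 0.01255;  mass: 40.00x + 105.99y = 0.5794
Solving, x = 6.579 × 10^-3 mol, y = 2.984 × 10^-3 mol
mass of NaOH = 6.579 × 10^-3 × 40.00 = 0.2631 g

0.2631 g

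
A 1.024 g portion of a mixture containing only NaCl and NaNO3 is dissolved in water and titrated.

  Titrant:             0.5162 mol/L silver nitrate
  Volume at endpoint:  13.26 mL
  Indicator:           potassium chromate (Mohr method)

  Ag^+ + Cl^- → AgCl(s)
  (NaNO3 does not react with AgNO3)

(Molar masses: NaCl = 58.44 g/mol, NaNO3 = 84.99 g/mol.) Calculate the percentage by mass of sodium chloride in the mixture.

39.06 %

n(AgNO3) = 0.01326 × 0.5162 = 6.845 × 10^-3 mol
Let x = n(NaCl), y = n(NaNO3).
Titrant: 1x = 6.845 × 10^-3;  mass: 58.44x + 84.99y = 1.024
Solving, x = 6.845 × 10^-3 mol, y = 7.342 × 10^-3 mol
mass of NaCl = 6.845 × 10^-3 × 58.44 = 0.4000 g
% NaCl = 0.4000 / 1.024 × 100 = 39.06 %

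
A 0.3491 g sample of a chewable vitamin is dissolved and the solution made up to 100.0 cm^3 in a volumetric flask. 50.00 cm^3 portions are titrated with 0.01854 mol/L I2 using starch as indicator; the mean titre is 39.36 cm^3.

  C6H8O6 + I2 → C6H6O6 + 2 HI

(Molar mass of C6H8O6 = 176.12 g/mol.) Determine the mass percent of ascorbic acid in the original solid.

73.63 %

n(I2) per titration = 0.03936 × 0.01854 = 7.297 × 10^-4 mol
n(C6H8O6) in each aliquot = 7.297 × 10^-4 mol (1:1 ratio)
n(C6H8O6) in the whole flask = 7.297 × 10^-4 × 100.0/50.00 = 1.459 × 10^-3 mol
mass of C6H8O6 = 1.459 × 10^-3 × 176.12 = 0.2570 g
% C6H8O6 = 0.2570 / 0.3491 × 100 = 73.63 %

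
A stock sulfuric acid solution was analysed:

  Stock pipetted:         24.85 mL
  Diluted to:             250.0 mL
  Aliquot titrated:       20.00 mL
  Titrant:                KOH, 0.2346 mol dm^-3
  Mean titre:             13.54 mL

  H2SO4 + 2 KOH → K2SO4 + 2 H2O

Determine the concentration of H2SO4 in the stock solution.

0.7989 mol/L

n(KOH) = 0.01354 × 0.2346 = 3.176 × 10^-3 mol
From the 1:2 ratio, n(H2SO4) in the aliquot = 1/2 × 3.176 × 10^-3 = 1.588 × 10^-3 mol
[H2SO4]_dilute = 1.588 × 10^-3 / 0.02000 = 0.07941 mol/L
Dilution factor = 250.0 / 24.85 = 10.06
[H2SO4]_stock = 0.07941 × 10.06 = 0.7989 mol/L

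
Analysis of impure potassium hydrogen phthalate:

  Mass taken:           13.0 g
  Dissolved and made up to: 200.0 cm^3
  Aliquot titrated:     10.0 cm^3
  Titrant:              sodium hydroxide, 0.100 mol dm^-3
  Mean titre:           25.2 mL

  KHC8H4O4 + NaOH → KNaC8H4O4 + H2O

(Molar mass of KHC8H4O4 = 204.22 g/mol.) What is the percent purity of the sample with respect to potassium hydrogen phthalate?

79.2 %

n(NaOH) per titration = 0.0252 × 0.100 = 2.52 × 10^-3 mol
n(KHC8H4O4) in each aliquot = 2.52 × 10^-3 mol (1:1 ratio)
n(KHC8H4O4) in the whole flask = 2.52 × 10^-3 × 200.0/10.0 = 0.0504 mol
mass of KHC8H4O4 = 0.0504 × 204.22 = 10.3 g
% KHC8H4O4 = 10.3 / 13.0 × 100 = 79.2 %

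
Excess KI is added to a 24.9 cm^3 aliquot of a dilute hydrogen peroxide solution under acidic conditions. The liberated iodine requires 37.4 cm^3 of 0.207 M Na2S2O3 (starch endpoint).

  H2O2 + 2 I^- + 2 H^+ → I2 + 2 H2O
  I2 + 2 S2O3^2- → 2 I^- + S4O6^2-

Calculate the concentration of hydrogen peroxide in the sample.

n(S2O3^2-) = 0.0374 × 0.207 = 7.74 × 10^-3 mol
n(I2) = n(S2O3^2-)/2 = 3.87 × 10^-3 mol
n(H2O2) in the aliquot = 3.87 × 10^-3 mol (1:1 ratio)
[H2O2] = 3.87 × 10^-3 / 0.0249 = 0.155 mol/L

0.155 M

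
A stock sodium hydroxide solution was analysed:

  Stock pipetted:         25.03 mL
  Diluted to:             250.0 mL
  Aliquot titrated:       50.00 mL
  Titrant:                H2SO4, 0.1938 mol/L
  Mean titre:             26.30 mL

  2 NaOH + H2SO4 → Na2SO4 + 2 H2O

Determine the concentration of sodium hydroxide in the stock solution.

n(H2SO4) = 0.02630 × 0.1938 = 5.097 × 10^-3 mol
From the 2:1 ratio, n(NaOH) in the aliquot = 2/1 × 5.097 × 10^-3 = 0.01019 mol
[NaOH]_dilute = 0.01019 / 0.05000 = 0.2039 mol/L
Dilution factor = 250.0 / 25.03 = 9.988
[NaOH]_stock = 0.2039 × 9.988 = 2.036 mol/L

2.036 mol/L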